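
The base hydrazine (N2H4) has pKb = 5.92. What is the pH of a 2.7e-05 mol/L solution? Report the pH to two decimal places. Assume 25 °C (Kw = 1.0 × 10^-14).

pH = 8.71

N2H4 + H2O ⇌ N2H5+ + OH-
Kb = 10^(−5.92) = 1.20 × 10^-6
From the ICE table, Kb = [OH-]²/(2.7e-05 − [OH-]) = 1.20 × 10^-6.
[OH-] is not negligible relative to C₀; solve [OH-]² + 1.2e-06·[OH-] − 3.24e-11 = 0.
[OH-] = [−1.2e-06 + √(1.2e-06² + 1.3e-10)]/2 = 5.12 × 10^-6 M
pOH = −log(5.12 × 10^-6) = 5.29; pH = 14.00 − 5.29 = 8.71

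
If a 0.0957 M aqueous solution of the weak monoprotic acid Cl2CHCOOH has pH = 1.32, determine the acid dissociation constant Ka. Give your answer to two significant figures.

[H+] = 10^(-1.32) = 4.79 × 10^-2 M
At equilibrium [HA] = 0.0957 − 4.79 × 10^-2 = 4.78 × 10^-2 M
Ka = [H+][A-]/[HA] = (4.79 × 10^-2)² / 4.78 × 10^-2 = 4.8 × 10^-2

Ka = 4.8 × 10^-2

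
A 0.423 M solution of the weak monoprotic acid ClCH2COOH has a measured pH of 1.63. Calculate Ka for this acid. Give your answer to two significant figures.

Ka = 1.4 × 10^-3

[H+] = 10^(-1.63) = 2.34 × 10^-2 M
At equilibrium [HA] = 0.423 − 2.34 × 10^-2 = 4.00 × 10^-1 M
Ka = [H+][A-]/[HA] = (2.34 × 10^-2)² / 4.00 × 10^-1 = 1.4 × 10^-3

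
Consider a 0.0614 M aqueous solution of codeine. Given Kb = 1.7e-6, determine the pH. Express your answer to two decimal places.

pH = 10.51

C18H21NO3 + H2O ⇌ C18H22NO3+ + OH-
From the ICE table, Kb = [OH-]²/(0.0614 − [OH-]) = 1.7 × 10^-6.
Assume [OH-] ≪ 0.0614: [OH-] ≈ √(1.7 × 10^-6 × 0.0614) = 3.23 × 10^-4 M
([OH-]/C₀ = 0.53% < 5%, so the approximation holds.)
pOH = 3.49, so pH = 14.00 − pOH = 10.51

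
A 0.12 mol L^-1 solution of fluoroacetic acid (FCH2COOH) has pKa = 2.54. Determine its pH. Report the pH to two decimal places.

FCH2COOH ⇌ FCH2COO- + H+
Ka = 10^(−2.54) = 2.88 × 10^-3
From the ICE table, Ka = [H+]²/(0.12 − [H+]) = 2.88 × 10^-3.
The 5% rule fails; solving [H+]² + Ka·[H+] − Ka·C₀ = 0 exactly:
[H+] = [−0.00288 + √(0.00288² + 0.00138)]/2 = 1.72 × 10^-2 M
pH = −log[H+] = −log(1.72 × 10^-2) = 1.76

pH = 1.76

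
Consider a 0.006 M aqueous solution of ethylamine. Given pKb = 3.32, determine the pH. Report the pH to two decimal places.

C2H5NH2 + H2O ⇌ C2H5NH3+ + OH-
Kb = 10^(−3.32) = 4.79 × 10^-4
From the ICE table, Kb = x²/(0.006 − x) = 4.79 × 10^-4.
The 5% rule fails; solving x² + Kb·x − Kb·C₀ = 0 exactly:
x = [−0.000479 + √(0.000479² + 1.15e-05)]/2 = 1.47 × 10^-3 M
pOH = −log(1.47 × 10^-3) = 2.83; pH = 14.00 − 2.83 = 11.17

pH = 11.17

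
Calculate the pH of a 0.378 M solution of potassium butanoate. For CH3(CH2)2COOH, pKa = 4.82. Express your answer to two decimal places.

CH3(CH2)2COO- is the conjugate base of the weak acid CH3(CH2)2COOH.
Ka = 10^(−4.82) = 1.51 × 10^-5
Kb = Kw/Ka = 1.0×10^-14 / 1.51 × 10^-5 = 6.62 × 10^-10
From the ICE table, Kb = [OH-]²/(0.378 − [OH-]) = 6.62 × 10^-10.
Assume [OH-] ≪ 0.378: [OH-] ≈ √(6.62 × 10^-10 × 0.378) = 1.58 × 10^-5 M
pOH = 4.80, so pH = 14.00 − pOH = 9.20

pH = 9.20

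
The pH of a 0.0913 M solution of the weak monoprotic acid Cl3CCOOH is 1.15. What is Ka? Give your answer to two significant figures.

Ka = 2.4 × 10^-1

[H+] = 10^(-1.15) = 7.08 × 10^-2 M
At equilibrium [HA] = 0.0913 − 7.08 × 10^-2 = 2.05 × 10^-2 M
Ka = [H+][A-]/[HA] = (7.08 × 10^-2)² / 2.05 × 10^-2 = 2.4 × 10^-1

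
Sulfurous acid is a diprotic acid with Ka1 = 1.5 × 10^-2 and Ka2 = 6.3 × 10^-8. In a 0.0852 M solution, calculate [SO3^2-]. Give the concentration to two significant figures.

6.3 × 10^-8 M

First ionization gives [H+] ≈ [HSO3-] = 2.90 × 10^-2 M.
Second step: Ka2 = [H+][SO3^2-]/[HSO3-] ≈ [SO3^2-] (since [H+] ≈ [HSO3-]).
So [SO3^2-] ≈ Ka2.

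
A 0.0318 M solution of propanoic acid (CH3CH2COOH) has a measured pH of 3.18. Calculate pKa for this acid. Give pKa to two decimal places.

pKa = 4.85

[H+] = 10^(-3.18) = 6.61 × 10^-4 M
At equilibrium [HA] = 0.0318 − 6.61 × 10^-4 = 3.11 × 10^-2 M
Ka = [H+][A-]/[HA] = (6.61 × 10^-4)² / 3.11 × 10^-2 = 1.40 × 10^-5
pKa = -log(1.40 × 10^-5) = 4.85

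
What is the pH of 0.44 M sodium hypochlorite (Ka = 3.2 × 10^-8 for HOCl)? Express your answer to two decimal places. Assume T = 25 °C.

pH = 10.57

OCl- is the conjugate base of the weak acid HOCl.
Kb = Kw/Ka = 1.0×10^-14 / 3.2 × 10^-8 = 3.12 × 10^-7
Kb = x²/(0.44 − x) = 3.12 × 10^-7
Neglecting x in the denominator: x = √(3.12 × 10^-7 × 0.44) = 3.71 × 10^-4 M
Check: 0.084% ionized — well under 5%, approximation valid.
pOH = −log(3.71 × 10^-4) = 3.43; pH = 14.00 − 3.43 = 10.57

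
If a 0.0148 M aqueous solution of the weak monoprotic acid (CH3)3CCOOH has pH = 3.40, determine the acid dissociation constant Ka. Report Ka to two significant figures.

Ka = 1.1 × 10^-5

[H+] = 10^(-3.40) = 3.98 × 10^-4 M
At equilibrium [HA] = 0.0148 − 3.98 × 10^-4 = 1.44 × 10^-2 M
Ka = [H+][A-]/[HA] = (3.98 × 10^-4)² / 1.44 × 10^-2 = 1.1 × 10^-5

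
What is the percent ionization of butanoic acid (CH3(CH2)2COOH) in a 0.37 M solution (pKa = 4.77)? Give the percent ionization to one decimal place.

CH3(CH2)2COOH ⇌ CH3(CH2)2COO- + H+; let x = [H+] at equilibrium.
Ka = 10^(−4.77) = 1.70 × 10^-5
x ≈ √(Ka·C₀) = √(1.70 × 10^-5 × 0.37) = 2.51 × 10^-3 M
% ionization = x/C₀ × 100% = 2.51 × 10^-3/0.37 × 100% = 0.7%

0.7%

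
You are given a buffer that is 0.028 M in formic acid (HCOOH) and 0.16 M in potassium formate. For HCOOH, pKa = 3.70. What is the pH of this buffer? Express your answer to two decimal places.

pH = pKa + log([A⁻]/[HA]) = 3.70 + log(0.16/0.028)
pH = 3.70 + (+0.757) = 4.46

pH = 4.46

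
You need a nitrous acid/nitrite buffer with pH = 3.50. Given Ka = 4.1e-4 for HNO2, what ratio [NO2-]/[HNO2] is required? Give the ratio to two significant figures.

pKa = -log(4.1 × 10^-4) = 3.387
pH = pKa + log(r) ⇒ log(r) = 3.50 − 3.387 = +0.113
r = [NO2-]/[HNO2] = 10^(+0.113) = 1.3

ratio = 1.3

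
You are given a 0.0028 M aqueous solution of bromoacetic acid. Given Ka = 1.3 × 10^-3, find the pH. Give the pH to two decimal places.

BrCH2COOH ⇌ BrCH2COO- + H+
Ka = [H+]²/(0.0028 − [H+]) = 1.3 × 10^-3
[H+] is not negligible relative to C₀; solve [H+]² + 0.0013·[H+] − 3.64e-06 = 0.
[H+] = [−0.0013 + √(0.0013² + 1.46e-05)]/2 = 1.37 × 10^-3 M
pH = −log(1.37 × 10^-3) = 2.86

pH = 2.86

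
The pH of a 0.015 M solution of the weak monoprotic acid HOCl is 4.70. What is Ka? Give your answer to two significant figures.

[H+] = 10^(-4.70) = 2.00 × 10^-5 M
At equilibrium [HA] = 0.015 − 2.00 × 10^-5 = 1.50 × 10^-2 M
Ka = [H+][A-]/[HA] = (2.00 × 10^-5)² / 1.50 × 10^-2 = 2.7 × 10^-8

Ka = 2.7 × 10^-8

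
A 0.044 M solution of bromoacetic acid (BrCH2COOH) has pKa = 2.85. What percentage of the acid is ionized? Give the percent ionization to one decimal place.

BrCH2COOH ⇌ BrCH2COO- + H+; let x = [H+] at equilibrium.
Ka = 10^(−2.85) = 1.41 × 10^-3
Ka = x²/(C₀ − x); solving the quadratic gives x = 7.20 × 10^-3 M.
% ionization = x/C₀ × 100% = 7.20 × 10^-3/0.044 × 100% = 16.4%

16.4%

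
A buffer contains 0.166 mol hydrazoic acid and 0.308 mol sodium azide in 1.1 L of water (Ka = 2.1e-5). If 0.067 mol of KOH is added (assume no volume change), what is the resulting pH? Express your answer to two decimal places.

After neutralization: n(HN3) = 0.099 mol, n(N3-) = 0.375 mol.
pKa = −log(2.1 × 10^-5) = 4.678
pH = pKa + log(n_N3-/n_HN3) = 4.678 + log(0.375/0.099) = 4.678 + (+0.578)

pH = 5.26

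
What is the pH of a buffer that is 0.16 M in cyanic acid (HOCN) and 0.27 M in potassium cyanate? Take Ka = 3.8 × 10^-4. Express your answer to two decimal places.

pH = 3.65

pKa = −log(3.8 × 10^-4) = 3.420
Henderson–Hasselbalch: pH = pKa + log([OCN-]/[HOCN]) = 3.420 + log(0.27/0.16)
pH = 3.420 + (+0.227) = 3.65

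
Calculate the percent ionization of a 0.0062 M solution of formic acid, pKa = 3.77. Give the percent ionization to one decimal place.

15.2%

HCOOH ⇌ HCOO- + H+; let x = [H+] at equilibrium.
Ka = 10^(−3.77) = 1.70 × 10^-4
Solve x² + 0.00017x − 1.05e-06 = 0 → x = 9.45 × 10^-4 M
Fraction ionized = 9.45 × 10^-4 / 0.0062 = 0.1524 → 15.2%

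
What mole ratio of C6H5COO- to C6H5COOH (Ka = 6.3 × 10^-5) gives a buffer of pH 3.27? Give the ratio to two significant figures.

pKa = -log(6.3 × 10^-5) = 4.201
pH = pKa + log(r) ⇒ log(r) = 3.27 − 4.201 = -0.931
r = [C6H5COO-]/[C6H5COOH] = 10^(-0.931) = 0.117

ratio = 0.12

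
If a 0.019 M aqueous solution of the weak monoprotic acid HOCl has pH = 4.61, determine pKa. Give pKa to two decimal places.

pKa = 7.50

[H+] = 10^(-4.61) = 2.45 × 10^-5 M
At equilibrium [HA] = 0.019 − 2.45 × 10^-5 = 1.90 × 10^-2 M
Ka = [H+][A-]/[HA] = (2.45 × 10^-5)² / 1.90 × 10^-2 = 3.16 × 10^-8
pKa = -log(3.16 × 10^-8) = 7.50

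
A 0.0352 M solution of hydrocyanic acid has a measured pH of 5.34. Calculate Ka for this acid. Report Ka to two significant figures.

[H+] = 10^(-5.34) = 4.57 × 10^-6 M
At equilibrium [HA] = 0.0352 − 4.57 × 10^-6 = 3.52 × 10^-2 M
Ka = [H+][A-]/[HA] = (4.57 × 10^-6)² / 3.52 × 10^-2 = 5.9 × 10^-10

Ka = 5.9 × 10^-10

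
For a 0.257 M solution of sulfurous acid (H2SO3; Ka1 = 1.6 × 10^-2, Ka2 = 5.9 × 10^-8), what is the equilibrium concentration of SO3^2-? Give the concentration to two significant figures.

First ionization gives [H+] ≈ [HSO3-] = 5.66 × 10^-2 M.
Second step: Ka2 = [H+][SO3^2-]/[HSO3-] ≈ [SO3^2-] (since [H+] ≈ [HSO3-]).
So [SO3^2-] ≈ Ka2.

5.9 × 10^-8 M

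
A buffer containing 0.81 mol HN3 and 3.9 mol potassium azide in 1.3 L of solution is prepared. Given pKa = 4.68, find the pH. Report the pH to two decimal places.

Using pH = pKa + log([base]/[acid]) with [base]/[acid] = 3.9/0.81:
pH = 4.68 + (+0.683) = 5.36

pH = 5.36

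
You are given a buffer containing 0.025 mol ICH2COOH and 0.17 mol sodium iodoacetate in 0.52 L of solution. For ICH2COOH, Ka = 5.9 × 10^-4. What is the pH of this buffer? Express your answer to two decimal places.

pH = 4.06

pKa = −log(5.9 × 10^-4) = 3.229
Using pH = pKa + log([base]/[acid]) with [base]/[acid] = 0.17/0.025:
pH = 3.229 + (+0.833) = 4.06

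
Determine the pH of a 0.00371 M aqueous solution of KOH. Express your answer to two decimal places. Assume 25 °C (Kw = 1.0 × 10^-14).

pH = 11.57

KOH is a strong base; [OH-] = 0.00371 M.
pOH = -log(0.00371) = 2.43
pH = 14.00 - 2.43 = 11.57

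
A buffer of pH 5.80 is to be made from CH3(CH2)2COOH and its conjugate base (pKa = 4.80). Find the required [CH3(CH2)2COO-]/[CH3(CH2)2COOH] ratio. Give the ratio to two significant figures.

pH = pKa + log(r) ⇒ log(r) = 5.80 − 4.80 = +1.00
r = [CH3(CH2)2COO-]/[CH3(CH2)2COOH] = 10^(+1.00) = 10

ratio = 10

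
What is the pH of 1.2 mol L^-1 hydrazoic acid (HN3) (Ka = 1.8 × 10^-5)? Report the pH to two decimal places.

HN3 ⇌ N3- + H+
From the ICE table, Ka = x²/(1.2 − x) = 1.8 × 10^-5.
Assume x ≪ 1.2: x ≈ √(1.8 × 10^-5 × 1.2) = 4.65 × 10^-3 M
(x/C₀ = 0.39% < 5%, so the approximation holds.)
pH = −log[H+] = −log(4.65 × 10^-3) = 2.33

pH = 2.33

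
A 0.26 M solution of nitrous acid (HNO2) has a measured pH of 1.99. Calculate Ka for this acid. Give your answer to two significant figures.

Ka = 4.2 × 10^-4

[H+] = 10^(-1.99) = 1.02 × 10^-2 M
At equilibrium [HA] = 0.26 − 1.02 × 10^-2 = 2.50 × 10^-1 M
Ka = [H+][A-]/[HA] = (1.02 × 10^-2)² / 2.50 × 10^-1 = 4.2 × 10^-4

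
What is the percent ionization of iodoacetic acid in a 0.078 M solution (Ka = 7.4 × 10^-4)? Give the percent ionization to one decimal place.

ICH2COOH ⇌ ICH2COO- + H+; let x = [H+] at equilibrium.
Solve x² + 0.00074x − 5.77e-05 = 0 → x = 7.24 × 10^-3 M
% ionization = x/C₀ × 100% = 7.24 × 10^-3/0.078 × 100% = 9.3%

9.3%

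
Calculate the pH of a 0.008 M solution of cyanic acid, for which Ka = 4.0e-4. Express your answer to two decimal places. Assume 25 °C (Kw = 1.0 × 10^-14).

pH = 2.80

HOCN ⇌ OCN- + H+
Ka = x²/(0.008 − x) = 4.0 × 10^-4
x is not negligible relative to C₀; solve x² + 0.0004·x − 3.2e-06 = 0.
x = [−0.0004 + √(0.0004² + 1.28e-05)]/2 = 1.60 × 10^-3 M
pH = −log[H+] = −log(1.60 × 10^-3) = 2.80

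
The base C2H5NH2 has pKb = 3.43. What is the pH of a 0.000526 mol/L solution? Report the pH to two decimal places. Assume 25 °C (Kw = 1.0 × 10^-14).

pH = 10.47

C2H5NH2 + H2O ⇌ C2H5NH3+ + OH-
Kb = 10^(−3.43) = 3.72 × 10^-4
Kb = [OH-]²/(0.000526 − [OH-]) = 3.72 × 10^-4
[OH-] is not negligible relative to C₀; solve [OH-]² + 0.000372·[OH-] − 1.96e-07 = 0.
[OH-] = (−Kb + √(Kb² + 4·Kb·C₀))/2 = 2.94 × 10^-4 M
pOH = −log(2.94 × 10^-4) = 3.53; pH = 14.00 − 3.53 = 10.47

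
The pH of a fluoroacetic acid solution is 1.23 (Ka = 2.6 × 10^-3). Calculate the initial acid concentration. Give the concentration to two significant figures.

[H+] = 10^(-1.23) = 5.89 × 10^-2 M = x
Ka = x²/(C₀ − x) ⇒ C₀ = x + x²/Ka
C₀ = 5.89 × 10^-2 + (5.89 × 10^-2)²/(2.6 × 10^-3) = 1.39 M

C₀ = 1.4 M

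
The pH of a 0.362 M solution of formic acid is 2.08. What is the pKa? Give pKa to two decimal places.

[H+] = 10^(-2.08) = 8.32 × 10^-3 M
At equilibrium [HA] = 0.362 − 8.32 × 10^-3 = 3.54 × 10^-1 M
Ka = [H+][A-]/[HA] = (8.32 × 10^-3)² / 3.54 × 10^-1 = 1.96 × 10^-4
pKa = -log(1.96 × 10^-4) = 3.71

pKa = 3.71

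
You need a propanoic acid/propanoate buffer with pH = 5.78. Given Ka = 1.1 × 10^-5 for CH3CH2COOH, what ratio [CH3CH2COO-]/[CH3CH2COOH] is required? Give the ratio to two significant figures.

pKa = -log(1.1 × 10^-5) = 4.959
pH = pKa + log(r) ⇒ log(r) = 5.78 − 4.959 = +0.821
r = [CH3CH2COO-]/[CH3CH2COOH] = 10^(+0.821) = 6.62

ratio = 6.6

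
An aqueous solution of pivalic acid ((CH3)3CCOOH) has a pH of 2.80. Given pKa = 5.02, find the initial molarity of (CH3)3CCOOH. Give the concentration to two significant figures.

[H+] = 10^(-2.80) = 1.58 × 10^-3 M = x
Ka = 10^(−5.02) = 9.55 × 10^-6
Ka = x²/(C₀ − x) ⇒ C₀ = x + x²/Ka
C₀ = 1.58 × 10^-3 + (1.58 × 10^-3)²/(9.55 × 10^-6) = 2.63 × 10^-1 M

C₀ = 2.6 × 10^-1 M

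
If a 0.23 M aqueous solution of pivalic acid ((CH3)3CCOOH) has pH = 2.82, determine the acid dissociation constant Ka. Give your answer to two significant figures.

[H+] = 10^(-2.82) = 1.51 × 10^-3 M
At equilibrium [HA] = 0.23 − 1.51 × 10^-3 = 2.28 × 10^-1 M
Ka = [H+][A-]/[HA] = (1.51 × 10^-3)² / 2.28 × 10^-1 = 1.0 × 10^-5

Ka = 1.0 × 10^-5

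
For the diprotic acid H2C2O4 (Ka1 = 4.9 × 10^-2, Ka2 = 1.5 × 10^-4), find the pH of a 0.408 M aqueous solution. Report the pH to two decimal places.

pH = 0.92

Since Ka1 ≫ Ka2, the first ionization dominates [H+].
Ka1 = x²/(0.408 − x) = 4.9 × 10^-2
Solving the quadratic: x = (−Ka1 + √(Ka1² + 4·Ka1·C₀))/2 = 1.19 × 10^-1 M
pH = −log(1.19 × 10^-1) = 0.92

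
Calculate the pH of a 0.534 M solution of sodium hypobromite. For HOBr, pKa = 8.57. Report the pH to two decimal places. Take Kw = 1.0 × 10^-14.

pH = 11.15

OBr- is the conjugate base of the weak acid HOBr.
Ka = 10^(−8.57) = 2.69 × 10^-9
Kb = Kw/Ka = 1.0×10^-14 / 2.69 × 10^-9 = 3.72 × 10^-6
Kb = [OH-]²/(0.534 − [OH-]) = 3.72 × 10^-6
Since Kb ≪ C₀, [OH-] ≈ √(Kb·C₀) = 1.41 × 10^-3 M.
pOH = −log(1.41 × 10^-3) = 2.85; pH = 14.00 − 2.85 = 11.15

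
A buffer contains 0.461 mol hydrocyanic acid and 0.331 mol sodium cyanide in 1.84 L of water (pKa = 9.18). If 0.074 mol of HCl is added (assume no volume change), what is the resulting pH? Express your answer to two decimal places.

Added H+ converts CN- to HCN: HCN → 0.535 mol, CN- → 0.257 mol.
pH = pKa + log([A⁻]/[HA]) = 9.18 + log(0.257/0.535) = 9.18 -0.318

pH = 8.86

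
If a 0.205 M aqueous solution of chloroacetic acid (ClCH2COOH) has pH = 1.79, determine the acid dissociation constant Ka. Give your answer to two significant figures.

[H+] = 10^(-1.79) = 1.62 × 10^-2 M
At equilibrium [HA] = 0.205 − 1.62 × 10^-2 = 1.89 × 10^-1 M
Ka = [H+][A-]/[HA] = (1.62 × 10^-2)² / 1.89 × 10^-1 = 1.4 × 10^-3

Ka = 1.4 × 10^-3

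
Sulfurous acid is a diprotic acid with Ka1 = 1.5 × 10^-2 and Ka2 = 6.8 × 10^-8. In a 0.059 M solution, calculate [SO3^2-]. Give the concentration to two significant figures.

First ionization gives [H+] ≈ [HSO3-] = 2.32 × 10^-2 M.
Second step: Ka2 = [H+][SO3^2-]/[HSO3-] ≈ [SO3^2-] (since [H+] ≈ [HSO3-]).
So [SO3^2-] ≈ Ka2.

6.8 × 10^-8 M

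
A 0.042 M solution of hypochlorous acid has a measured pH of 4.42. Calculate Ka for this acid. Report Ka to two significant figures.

Ka = 3.4 × 10^-8

[H+] = 10^(-4.42) = 3.80 × 10^-5 M
At equilibrium [HA] = 0.042 − 3.80 × 10^-5 = 4.20 × 10^-2 M
Ka = [H+][A-]/[HA] = (3.80 × 10^-5)² / 4.20 × 10^-2 = 3.4 × 10^-8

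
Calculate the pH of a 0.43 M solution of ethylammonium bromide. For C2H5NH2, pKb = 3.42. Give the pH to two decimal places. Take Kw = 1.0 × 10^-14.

pH = 5.47

C2H5NH3+ is the conjugate acid of the weak base C2H5NH2.
Kb = 10^(−3.42) = 3.80 × 10^-4
Ka = Kw/Kb = 1.0×10^-14 / 3.80 × 10^-4 = 2.63 × 10^-11
Ka = x²/(0.43 − x) = 2.63 × 10^-11
Since Ka ≪ C₀, x ≈ √(Ka·C₀) = 3.36 × 10^-6 M.
(x/C₀ = 0.00078% < 5%, so the approximation holds.)
pH = −log[H+] = −log(3.36 × 10^-6) = 5.47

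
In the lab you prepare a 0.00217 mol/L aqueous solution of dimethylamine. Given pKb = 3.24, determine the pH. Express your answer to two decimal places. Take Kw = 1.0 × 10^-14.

(CH3)2NH + H2O ⇌ (CH3)2NH2+ + OH-
Kb = 10^(−3.24) = 5.75 × 10^-4
From the ICE table, Kb = [OH-]²/(0.00217 − [OH-]) = 5.75 × 10^-4.
Here C₀/Kb ≈ 3.77, so the small-[OH-] approximation fails. Use the quadratic:
[OH-] = (−Kb + √(Kb² + 4·Kb·C₀))/2 = 8.66 × 10^-4 M
pOH = 3.06, so pH = 14.00 − pOH = 10.94

pH = 10.94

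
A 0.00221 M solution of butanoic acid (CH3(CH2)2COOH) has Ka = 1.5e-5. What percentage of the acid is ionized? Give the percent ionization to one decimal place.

7.9%

CH3(CH2)2COOH ⇌ CH3(CH2)2COO- + H+; let x = [H+] at equilibrium.
Solve x² + 1.5e-05x − 3.32e-08 = 0 → x = 1.75 × 10^-4 M
% ionization = x/C₀ × 100% = 1.75 × 10^-4/0.00221 × 100% = 7.9%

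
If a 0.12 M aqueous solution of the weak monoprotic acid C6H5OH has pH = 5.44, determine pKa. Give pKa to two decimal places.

pKa = 9.96

[H+] = 10^(-5.44) = 3.63 × 10^-6 M
At equilibrium [HA] = 0.12 − 3.63 × 10^-6 = 1.20 × 10^-1 M
Ka = [H+][A-]/[HA] = (3.63 × 10^-6)² / 1.20 × 10^-1 = 1.10 × 10^-10
pKa = -log(1.10 × 10^-10) = 9.96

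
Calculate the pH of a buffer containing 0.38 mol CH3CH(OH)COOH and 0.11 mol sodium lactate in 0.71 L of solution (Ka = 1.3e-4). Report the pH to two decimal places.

pKa = −log(1.3 × 10^-4) = 3.886
Using pH = pKa + log([base]/[acid]) with [base]/[acid] = 0.11/0.38:
pH = 3.886 + (-0.538) = 3.35

pH = 3.35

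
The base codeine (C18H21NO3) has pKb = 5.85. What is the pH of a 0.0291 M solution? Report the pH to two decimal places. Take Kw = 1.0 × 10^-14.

C18H21NO3 + H2O ⇌ C18H22NO3+ + OH-
Kb = 10^(−5.85) = 1.41 × 10^-6
Kb = [OH-]²/(0.0291 − [OH-]) = 1.41 × 10^-6
Since Kb ≪ C₀, [OH-] ≈ √(Kb·C₀) = 2.03 × 10^-4 M.
pOH = −log(2.03 × 10^-4) = 3.69; pH = 14.00 − 3.69 = 10.31

pH = 10.31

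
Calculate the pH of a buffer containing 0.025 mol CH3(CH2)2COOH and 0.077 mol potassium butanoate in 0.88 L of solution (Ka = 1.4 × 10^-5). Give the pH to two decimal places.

pH = 5.34

pKa = −log(1.4 × 10^-5) = 4.854
pH = pKa + log([A⁻]/[HA]) = 4.854 + log(0.077/0.025)
pH = 4.854 + (+0.489) = 5.34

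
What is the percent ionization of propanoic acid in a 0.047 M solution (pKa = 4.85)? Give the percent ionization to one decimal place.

CH3CH2COOH ⇌ CH3CH2COO- + H+; let x = [H+] at equilibrium.
Ka = 10^(−4.85) = 1.41 × 10^-5
x ≈ √(Ka·C₀) = √(1.41 × 10^-5 × 0.047) = 8.14 × 10^-4 M
Fraction ionized = 8.14 × 10^-4 / 0.047 = 0.0173 → 1.7%

1.7%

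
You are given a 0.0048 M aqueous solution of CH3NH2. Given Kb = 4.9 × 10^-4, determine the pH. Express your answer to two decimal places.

CH3NH2 + H2O ⇌ CH3NH3+ + OH-
Kb = [OH-]²/(0.0048 − [OH-]) = 4.9 × 10^-4
The 5% rule fails; solving [OH-]² + Kb·[OH-] − Kb·C₀ = 0 exactly:
[OH-] = [−0.00049 + √(0.00049² + 9.41e-06)]/2 = 1.31 × 10^-3 M
pOH = −log(1.31 × 10^-3) = 2.88; pH = 14.00 − 2.88 = 11.12

pH = 11.12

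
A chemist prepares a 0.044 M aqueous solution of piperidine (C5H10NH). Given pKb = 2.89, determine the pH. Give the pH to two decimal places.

C5H10NH + H2O ⇌ C5H10NH2+ + OH-
Kb = 10^(−2.89) = 1.29 × 10^-3
From the ICE table, Kb = [OH-]²/(0.044 − [OH-]) = 1.29 × 10^-3.
[OH-] is not negligible relative to C₀; solve [OH-]² + 0.00129·[OH-] − 5.68e-05 = 0.
[OH-] = (−Kb + √(Kb² + 4·Kb·C₀))/2 = 6.92 × 10^-3 M
pOH = −log(6.92 × 10^-3) = 2.16; pH = 14.00 − 2.16 = 11.84

pH = 11.84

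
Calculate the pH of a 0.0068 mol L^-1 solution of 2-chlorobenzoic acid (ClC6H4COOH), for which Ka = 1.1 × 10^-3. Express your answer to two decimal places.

ClC6H4COOH ⇌ ClC6H4COO- + H+
Let x = [H+] at equilibrium. Ka = x²/(0.0068 − x).
The 5% rule fails; solving x² + Ka·x − Ka·C₀ = 0 exactly:
x = (−Ka + √(Ka² + 4·Ka·C₀))/2 = 2.24 × 10^-3 M
pH = −log[H+] = −log(2.24 × 10^-3) = 2.65

pH = 2.65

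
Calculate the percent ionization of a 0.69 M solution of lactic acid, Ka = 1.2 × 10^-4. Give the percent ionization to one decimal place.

CH3CH(OH)COOH ⇌ CH3CH(OH)COO- + H+; let x = [H+] at equilibrium.
x ≈ √(Ka·C₀) = √(1.2 × 10^-4 × 0.69) = 9.10 × 10^-3 M
Fraction ionized = 9.10 × 10^-3 / 0.69 = 0.0132 → 1.3%

1.3%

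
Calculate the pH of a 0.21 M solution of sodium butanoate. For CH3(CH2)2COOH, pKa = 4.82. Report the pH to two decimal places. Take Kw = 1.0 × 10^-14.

CH3(CH2)2COO- is the conjugate base of the weak acid CH3(CH2)2COOH.
Ka = 10^(−4.82) = 1.51 × 10^-5
Kb = Kw/Ka = 1.0×10^-14 / 1.51 × 10^-5 = 6.62 × 10^-10
Kb = [OH-]²/(0.21 − [OH-]) = 6.62 × 10^-10
Neglecting [OH-] in the denominator: [OH-] = √(6.62 × 10^-10 × 0.21) = 1.18 × 10^-5 M
pOH = 4.93, so pH = 14.00 − pOH = 9.07

pH = 9.07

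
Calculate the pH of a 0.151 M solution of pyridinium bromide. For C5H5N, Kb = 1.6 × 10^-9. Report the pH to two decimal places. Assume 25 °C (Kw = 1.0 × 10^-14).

C5H5NH+ is the conjugate acid of the weak base C5H5N.
Ka = Kw/Kb = 1.0×10^-14 / 1.6 × 10^-9 = 6.25 × 10^-6
Ka = [H+]²/(0.151 − [H+]) = 6.25 × 10^-6
Neglecting [H+] in the denominator: [H+] = √(6.25 × 10^-6 × 0.151) = 9.71 × 10^-4 M
([H+]/C₀ = 0.64% < 5%, so the approximation holds.)
pH = −log(9.71 × 10^-4) = 3.01

pH = 3.01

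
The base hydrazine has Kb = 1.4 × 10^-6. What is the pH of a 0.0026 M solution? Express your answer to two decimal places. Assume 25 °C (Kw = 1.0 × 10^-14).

N2H4 + H2O ⇌ N2H5+ + OH-
Kb = [OH-]²/(0.0026 − [OH-]) = 1.4 × 10^-6
Since Kb ≪ C₀, [OH-] ≈ √(Kb·C₀) = 6.03 × 10^-5 M.
Check: 2.3% ionized — well under 5%, approximation valid.
pOH = 4.22, so pH = 14.00 − pOH = 9.78

pH = 9.78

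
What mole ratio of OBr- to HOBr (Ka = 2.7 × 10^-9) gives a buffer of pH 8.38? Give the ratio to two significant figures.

pKa = -log(2.7 × 10^-9) = 8.569
pH = pKa + log(r) ⇒ log(r) = 8.38 − 8.569 = -0.189
r = [OBr-]/[HOBr] = 10^(-0.189) = 0.647

ratio = 0.65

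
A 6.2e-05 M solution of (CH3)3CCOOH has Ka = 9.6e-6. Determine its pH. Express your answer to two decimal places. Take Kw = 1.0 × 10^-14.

pH = 4.70

(CH3)3CCOOH ⇌ (CH3)3CCOO- + H+
From the ICE table, Ka = [H+]²/(6.2e-05 − [H+]) = 9.6 × 10^-6.
[H+] is not negligible relative to C₀; solve [H+]² + 9.6e-06·[H+] − 5.95e-10 = 0.
[H+] = (−Ka + √(Ka² + 4·Ka·C₀))/2 = 2.01 × 10^-5 M
pH = −log[H+] = −log(2.01 × 10^-5) = 4.70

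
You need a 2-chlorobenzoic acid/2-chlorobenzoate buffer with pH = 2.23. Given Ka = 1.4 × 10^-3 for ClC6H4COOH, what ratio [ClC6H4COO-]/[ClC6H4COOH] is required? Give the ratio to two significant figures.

ratio = 0.24

pKa = -log(1.4 × 10^-3) = 2.854
pH = pKa + log(r) ⇒ log(r) = 2.23 − 2.854 = -0.624
r = [ClC6H4COO-]/[ClC6H4COOH] = 10^(-0.624) = 0.238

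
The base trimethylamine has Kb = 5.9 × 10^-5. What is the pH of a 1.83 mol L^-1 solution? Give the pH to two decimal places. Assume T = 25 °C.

(CH3)3N + H2O ⇌ (CH3)3NH+ + OH-
From the ICE table, Kb = [OH-]²/(1.83 − [OH-]) = 5.9 × 10^-5.
Neglecting [OH-] in the denominator: [OH-] = √(5.9 × 10^-5 × 1.83) = 1.04 × 10^-2 M
pOH = 1.98, so pH = 14.00 − pOH = 12.02

pH = 12.02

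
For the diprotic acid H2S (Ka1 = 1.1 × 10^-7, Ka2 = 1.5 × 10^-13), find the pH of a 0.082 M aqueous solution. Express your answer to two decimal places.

Since Ka1 ≫ Ka2, the first ionization dominates [H+].
Ka1 = x²/(0.082 − x) = 1.1 × 10^-7
x ≈ √(1.1 × 10^-7 × 0.082) = 9.50 × 10^-5 M
pH = −log(9.50 × 10^-5) = 4.02

pH = 4.02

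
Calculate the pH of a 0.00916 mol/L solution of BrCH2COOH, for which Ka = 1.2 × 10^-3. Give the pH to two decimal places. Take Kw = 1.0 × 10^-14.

pH = 2.56

BrCH2COOH ⇌ BrCH2COO- + H+
From the ICE table, Ka = [H+]²/(0.00916 − [H+]) = 1.2 × 10^-3.
[H+] is not negligible relative to C₀; solve [H+]² + 0.0012·[H+] − 1.1e-05 = 0.
[H+] = [−0.0012 + √(0.0012² + 4.4e-05)]/2 = 2.77 × 10^-3 M
pH = −log(2.77 × 10^-3) = 2.56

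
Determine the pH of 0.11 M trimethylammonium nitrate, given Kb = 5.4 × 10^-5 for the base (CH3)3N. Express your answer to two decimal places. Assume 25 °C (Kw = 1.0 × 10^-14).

(CH3)3NH+ is the conjugate acid of the weak base (CH3)3N.
Ka = Kw/Kb = 1.0×10^-14 / 5.4 × 10^-5 = 1.85 × 10^-10
Ka = x²/(0.11 − x) = 1.85 × 10^-10
Since Ka ≪ C₀, x ≈ √(Ka·C₀) = 4.51 × 10^-6 M.
(x/C₀ = 0.0041% < 5%, so the approximation holds.)
pH = −log[H+] = −log(4.51 × 10^-6) = 5.35

pH = 5.35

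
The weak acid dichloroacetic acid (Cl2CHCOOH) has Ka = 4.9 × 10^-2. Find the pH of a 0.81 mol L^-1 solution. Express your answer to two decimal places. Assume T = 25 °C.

Cl2CHCOOH ⇌ Cl2CHCOO- + H+
Ka = x²/(0.81 − x) = 4.9 × 10^-2
Here C₀/Ka ≈ 16.5, so the small-x approximation fails. Use the quadratic:
x = [−0.049 + √(0.049² + 0.159)]/2 = 1.76 × 10^-1 M
pH = −log[H+] = −log(1.76 × 10^-1) = 0.75

pH = 0.75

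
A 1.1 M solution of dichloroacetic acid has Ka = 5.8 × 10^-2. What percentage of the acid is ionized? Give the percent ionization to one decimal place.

20.5%

Cl2CHCOOH ⇌ Cl2CHCOO- + H+; let x = [H+] at equilibrium.
Solve x² + 0.058x − 0.0638 = 0 → x = 2.25 × 10^-1 M
% ionization = x/C₀ × 100% = 2.25 × 10^-1/1.1 × 100% = 20.5%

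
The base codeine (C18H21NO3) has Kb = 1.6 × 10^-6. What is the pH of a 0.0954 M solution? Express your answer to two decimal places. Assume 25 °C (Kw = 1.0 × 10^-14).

pH = 10.59

C18H21NO3 + H2O ⇌ C18H22NO3+ + OH-
From the ICE table, Kb = x²/(0.0954 − x) = 1.6 × 10^-6.
Assume x ≪ 0.0954: x ≈ √(1.6 × 10^-6 × 0.0954) = 3.91 × 10^-4 M
pOH = 3.41, so pH = 14.00 − pOH = 10.59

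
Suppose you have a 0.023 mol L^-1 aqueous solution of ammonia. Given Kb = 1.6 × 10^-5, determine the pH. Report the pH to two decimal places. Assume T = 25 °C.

NH3 + H2O ⇌ NH4+ + OH-
Kb = [OH-]²/(0.023 − [OH-]) = 1.6 × 10^-5
Neglecting [OH-] in the denominator: [OH-] = √(1.6 × 10^-5 × 0.023) = 6.07 × 10^-4 M
Check: 2.6% ionized — well under 5%, approximation valid.
pOH = −log(6.07 × 10^-4) = 3.22; pH = 14.00 − 3.22 = 10.78

pH = 10.78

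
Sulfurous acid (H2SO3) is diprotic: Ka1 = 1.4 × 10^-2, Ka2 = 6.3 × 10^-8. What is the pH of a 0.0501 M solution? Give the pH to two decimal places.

Ka1 ≫ Ka2, so treat the first dissociation as the only significant source of H+.
Ka1 = x²/(0.0501 − x) = 1.4 × 10^-2
Solving the quadratic: x = (−Ka1 + √(Ka1² + 4·Ka1·C₀))/2 = 2.04 × 10^-2 M
pH = −log(2.04 × 10^-2) = 1.69

pH = 1.69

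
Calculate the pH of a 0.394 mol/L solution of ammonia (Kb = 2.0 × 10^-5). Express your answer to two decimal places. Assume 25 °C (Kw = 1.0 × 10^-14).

NH3 + H2O ⇌ NH4+ + OH-
Kb = [OH-]²/(0.394 − [OH-]) = 2.0 × 10^-5
Assume [OH-] ≪ 0.394: [OH-] ≈ √(2.0 × 10^-5 × 0.394) = 2.81 × 10^-3 M
pOH = −log(2.81 × 10^-3) = 2.55; pH = 14.00 − 2.55 = 11.45

pH = 11.45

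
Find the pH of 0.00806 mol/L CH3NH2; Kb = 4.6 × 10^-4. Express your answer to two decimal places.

pH = 11.23

CH3NH2 + H2O ⇌ CH3NH3+ + OH-
Kb = [OH-]²/(0.00806 − [OH-]) = 4.6 × 10^-4
[OH-] is not negligible relative to C₀; solve [OH-]² + 0.00046·[OH-] − 3.71e-06 = 0.
[OH-] = [−0.00046 + √(0.00046² + 1.48e-05)]/2 = 1.71 × 10^-3 M
pOH = 2.77, so pH = 14.00 − pOH = 11.23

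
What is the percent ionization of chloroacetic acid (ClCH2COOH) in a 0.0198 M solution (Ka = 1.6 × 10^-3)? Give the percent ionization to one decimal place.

ClCH2COOH ⇌ ClCH2COO- + H+; let x = [H+] at equilibrium.
Solve x² + 0.0016x − 3.17e-05 = 0 → x = 4.89 × 10^-3 M
% ionization = x/C₀ × 100% = 4.89 × 10^-3/0.0198 × 100% = 24.7%

24.7%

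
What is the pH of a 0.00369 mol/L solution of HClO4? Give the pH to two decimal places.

pH = 2.43

HClO4 is a strong acid and dissociates completely, so [H+] = 0.00369 M.
pH = -log(0.00369) = 2.43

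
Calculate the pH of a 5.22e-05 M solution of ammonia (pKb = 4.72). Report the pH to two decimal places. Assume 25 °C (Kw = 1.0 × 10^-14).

NH3 + H2O ⇌ NH4+ + OH-
Kb = 10^(−4.72) = 1.91 × 10^-5
From the ICE table, Kb = x²/(5.22e-05 − x) = 1.91 × 10^-5.
Here C₀/Kb ≈ 2.73, so the small-x approximation fails. Use the quadratic:
x = (−Kb + √(Kb² + 4·Kb·C₀))/2 = 2.34 × 10^-5 M
pOH = 4.63, so pH = 14.00 − pOH = 9.37

pH = 9.37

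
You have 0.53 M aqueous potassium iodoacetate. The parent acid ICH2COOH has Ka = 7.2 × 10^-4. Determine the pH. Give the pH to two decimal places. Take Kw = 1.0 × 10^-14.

ICH2COO- is the conjugate base of the weak acid ICH2COOH.
Kb = Kw/Ka = 1.0×10^-14 / 7.2 × 10^-4 = 1.39 × 10^-11
Let x = [OH-] at equilibrium. Kb = x²/(0.53 − x).
Since Kb ≪ C₀, x ≈ √(Kb·C₀) = 2.71 × 10^-6 M.
Check: 0.00051% ionized — well under 5%, approximation valid.
pOH = −log(2.71 × 10^-6) = 5.57; pH = 14.00 − 5.57 = 8.43

pH = 8.43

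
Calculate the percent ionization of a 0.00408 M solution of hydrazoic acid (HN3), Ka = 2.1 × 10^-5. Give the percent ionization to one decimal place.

6.9%

HN3 ⇌ N3- + H+; let x = [H+] at equilibrium.
Solve x² + 2.1e-05x − 8.57e-08 = 0 → x = 2.82 × 10^-4 M
% ionization = x/C₀ × 100% = 2.82 × 10^-4/0.00408 × 100% = 6.9%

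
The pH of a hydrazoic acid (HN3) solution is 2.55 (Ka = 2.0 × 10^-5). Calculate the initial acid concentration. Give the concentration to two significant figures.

[H+] = 10^(-2.55) = 2.82 × 10^-3 M = x
Ka = x²/(C₀ − x) ⇒ C₀ = x + x²/Ka
C₀ = 2.82 × 10^-3 + (2.82 × 10^-3)²/(2.0 × 10^-5) = 4.00 × 10^-1 M

C₀ = 4.0 × 10^-1 M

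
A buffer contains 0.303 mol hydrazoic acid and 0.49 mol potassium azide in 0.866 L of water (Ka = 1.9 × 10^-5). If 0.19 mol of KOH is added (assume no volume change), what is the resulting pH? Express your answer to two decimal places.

pH = 5.50

After neutralization: n(HN3) = 0.113 mol, n(N3-) = 0.68 mol.
pKa = −log(1.9 × 10^-5) = 4.721
Henderson–Hasselbalch with mole ratio 0.68/0.113: pH = 4.721 + (+0.779)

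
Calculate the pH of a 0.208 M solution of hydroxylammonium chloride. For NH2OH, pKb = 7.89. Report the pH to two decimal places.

NH3OH+ is the conjugate acid of the weak base NH2OH.
Kb = 10^(−7.89) = 1.29 × 10^-8
Ka = Kw/Kb = 1.0×10^-14 / 1.29 × 10^-8 = 7.75 × 10^-7
From the ICE table, Ka = x²/(0.208 − x) = 7.75 × 10^-7.
Neglecting x in the denominator: x = √(7.75 × 10^-7 × 0.208) = 4.01 × 10^-4 M
Check: 0.19% ionized — well under 5%, approximation valid.
pH = −log(4.01 × 10^-4) = 3.40

pH = 3.40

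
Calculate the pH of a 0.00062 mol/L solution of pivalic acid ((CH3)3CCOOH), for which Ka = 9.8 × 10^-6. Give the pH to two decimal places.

(CH3)3CCOOH ⇌ (CH3)3CCOO- + H+
Ka = [H+]²/(0.00062 − [H+]) = 9.8 × 10^-6
[H+] is not negligible relative to C₀; solve [H+]² + 9.8e-06·[H+] − 6.08e-09 = 0.
[H+] = (−Ka + √(Ka² + 4·Ka·C₀))/2 = 7.32 × 10^-5 M
pH = −log[H+] = −log(7.32 × 10^-5) = 4.14

pH = 4.14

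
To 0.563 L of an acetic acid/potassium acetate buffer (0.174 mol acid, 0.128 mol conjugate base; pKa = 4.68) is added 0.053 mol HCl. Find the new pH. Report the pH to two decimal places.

pH = 4.20

After neutralization: n(CH3COOH) = 0.227 mol, n(CH3COO-) = 0.075 mol.
pH = pKa + log(n_CH3COO-/n_CH3COOH) = 4.68 + log(0.075/0.227) = 4.68 + (-0.481)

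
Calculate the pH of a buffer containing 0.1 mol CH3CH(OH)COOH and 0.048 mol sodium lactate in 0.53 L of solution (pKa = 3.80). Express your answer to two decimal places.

pH = 3.48

Henderson–Hasselbalch: pH = pKa + log([CH3CH(OH)COO-]/[CH3CH(OH)COOH]) = 3.80 + log(0.048/0.1)
pH = 3.80 + (-0.319) = 3.48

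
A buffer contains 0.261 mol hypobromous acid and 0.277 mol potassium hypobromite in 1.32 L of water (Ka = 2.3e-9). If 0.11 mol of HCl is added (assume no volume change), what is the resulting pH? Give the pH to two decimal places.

pH = 8.29

Added H+ converts OBr- to HOBr: HOBr → 0.371 mol, OBr- → 0.167 mol.
pKa = −log(2.3 × 10^-9) = 8.638
Henderson–Hasselbalch with mole ratio 0.167/0.371: pH = 8.638 + (-0.347)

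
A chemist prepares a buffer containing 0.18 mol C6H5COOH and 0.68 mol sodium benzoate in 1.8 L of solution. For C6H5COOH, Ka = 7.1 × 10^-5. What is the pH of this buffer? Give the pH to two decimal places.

pKa = −log(7.1 × 10^-5) = 4.149
pH = pKa + log([A⁻]/[HA]) = 4.149 + log(0.68/0.18)
pH = 4.149 + (+0.577) = 4.73

pH = 4.73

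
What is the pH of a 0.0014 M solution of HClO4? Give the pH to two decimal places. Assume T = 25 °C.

HClO4 is a strong acid and dissociates completely, so [H+] = 0.0014 M.
pH = -log(0.0014) = 2.85

pH = 2.85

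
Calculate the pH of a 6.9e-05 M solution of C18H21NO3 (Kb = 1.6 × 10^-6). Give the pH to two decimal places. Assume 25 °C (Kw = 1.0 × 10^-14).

C18H21NO3 + H2O ⇌ C18H22NO3+ + OH-
Kb = [OH-]²/(6.9e-05 − [OH-]) = 1.6 × 10^-6
Here C₀/Kb ≈ 43.1, so the small-[OH-] approximation fails. Use the quadratic:
[OH-] = [−1.6e-06 + √(1.6e-06² + 4.42e-10)]/2 = 9.74 × 10^-6 M
pOH = 5.01, so pH = 14.00 − pOH = 8.99

pH = 8.99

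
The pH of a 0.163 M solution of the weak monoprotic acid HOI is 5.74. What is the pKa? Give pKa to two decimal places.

pKa = 10.69

[H+] = 10^(-5.74) = 1.82 × 10^-6 M
At equilibrium [HA] = 0.163 − 1.82 × 10^-6 = 1.63 × 10^-1 M
Ka = [H+][A-]/[HA] = (1.82 × 10^-6)² / 1.63 × 10^-1 = 2.03 × 10^-11
pKa = -log(2.03 × 10^-11) = 10.69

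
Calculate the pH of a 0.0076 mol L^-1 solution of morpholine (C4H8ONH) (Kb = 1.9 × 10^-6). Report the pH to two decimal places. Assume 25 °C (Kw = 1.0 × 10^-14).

C4H8ONH + H2O ⇌ C4H8ONH2+ + OH-
Let x = [OH-] at equilibrium. Kb = x²/(0.0076 − x).
Neglecting x in the denominator: x = √(1.9 × 10^-6 × 0.0076) = 1.20 × 10^-4 M
pOH = −log(1.20 × 10^-4) = 3.92; pH = 14.00 − 3.92 = 10.08

pH = 10.08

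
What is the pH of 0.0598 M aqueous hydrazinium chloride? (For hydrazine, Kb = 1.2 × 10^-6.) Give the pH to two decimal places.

N2H5+ is the conjugate acid of the weak base N2H4.
Ka = Kw/Kb = 1.0×10^-14 / 1.2 × 10^-6 = 8.33 × 10^-9
Ka = [H+]²/(0.0598 − [H+]) = 8.33 × 10^-9
Neglecting [H+] in the denominator: [H+] = √(8.33 × 10^-9 × 0.0598) = 2.23 × 10^-5 M
([H+]/C₀ = 0.037% < 5%, so the approximation holds.)
pH = −log(2.23 × 10^-5) = 4.65

pH = 4.65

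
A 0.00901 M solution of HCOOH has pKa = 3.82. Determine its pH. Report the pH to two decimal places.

pH = 2.96

HCOOH ⇌ HCOO- + H+
Ka = 10^(−3.82) = 1.51 × 10^-4
Ka = x²/(0.00901 − x) = 1.51 × 10^-4
x is not negligible relative to C₀; solve x² + 0.000151·x − 1.36e-06 = 0.
x = [−0.000151 + √(0.000151² + 5.44e-06)]/2 = 1.09 × 10^-3 M
pH = −log(1.09 × 10^-3) = 2.96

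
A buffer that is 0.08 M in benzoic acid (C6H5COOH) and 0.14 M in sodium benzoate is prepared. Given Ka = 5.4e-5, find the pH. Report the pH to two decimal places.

pKa = −log(5.4 × 10^-5) = 4.268
pH = pKa + log([A⁻]/[HA]) = 4.268 + log(0.14/0.08)
pH = 4.268 + (+0.243) = 4.51

pH = 4.51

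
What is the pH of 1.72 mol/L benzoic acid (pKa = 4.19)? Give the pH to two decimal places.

pH = 1.98

C6H5COOH ⇌ C6H5COO- + H+
Ka = 10^(−4.19) = 6.46 × 10^-5
Let x = [H+] at equilibrium. Ka = x²/(1.72 − x).
Since Ka ≪ C₀, x ≈ √(Ka·C₀) = 1.05 × 10^-2 M.
Check: 0.61% ionized — well under 5%, approximation valid.
pH = −log(1.05 × 10^-2) = 1.98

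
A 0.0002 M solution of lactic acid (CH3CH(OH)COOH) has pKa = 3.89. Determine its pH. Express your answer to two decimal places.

CH3CH(OH)COOH ⇌ CH3CH(OH)COO- + H+
Ka = 10^(−3.89) = 1.29 × 10^-4
Ka = x²/(0.0002 − x) = 1.29 × 10^-4
x is not negligible relative to C₀; solve x² + 0.000129·x − 2.58e-08 = 0.
x = (−Ka + √(Ka² + 4·Ka·C₀))/2 = 1.09 × 10^-4 M
pH = −log[H+] = −log(1.09 × 10^-4) = 3.96

pH = 3.96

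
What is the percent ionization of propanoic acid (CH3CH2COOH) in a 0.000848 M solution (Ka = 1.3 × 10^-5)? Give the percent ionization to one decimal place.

11.6%

CH3CH2COOH ⇌ CH3CH2COO- + H+; let x = [H+] at equilibrium.
Ka = x²/(C₀ − x); solving the quadratic gives x = 9.87 × 10^-5 M.
% ionization = x/C₀ × 100% = 9.87 × 10^-5/0.000848 × 100% = 11.6%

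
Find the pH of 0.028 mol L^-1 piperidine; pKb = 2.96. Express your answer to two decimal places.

pH = 11.70

C5H10NH + H2O ⇌ C5H10NH2+ + OH-
Kb = 10^(−2.96) = 1.10 × 10^-3
From the ICE table, Kb = [OH-]²/(0.028 − [OH-]) = 1.10 × 10^-3.
The 5% rule fails; solving [OH-]² + Kb·[OH-] − Kb·C₀ = 0 exactly:
[OH-] = [−0.0011 + √(0.0011² + 0.000123)]/2 = 5.03 × 10^-3 M
pOH = 2.30, so pH = 14.00 − pOH = 11.70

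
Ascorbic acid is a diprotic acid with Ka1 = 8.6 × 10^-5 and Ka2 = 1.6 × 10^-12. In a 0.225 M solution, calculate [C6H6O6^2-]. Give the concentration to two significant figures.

1.6 × 10^-12 M

First ionization gives [H+] ≈ [HC6H6O6-] = 4.40 × 10^-3 M.
Second step: Ka2 = [H+][C6H6O6^2-]/[HC6H6O6-] ≈ [C6H6O6^2-] (since [H+] ≈ [HC6H6O6-]).
So [C6H6O6^2-] ≈ Ka2.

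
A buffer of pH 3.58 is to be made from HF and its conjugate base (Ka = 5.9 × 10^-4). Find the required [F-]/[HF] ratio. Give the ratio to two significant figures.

ratio = 2.2

pKa = -log(5.9 × 10^-4) = 3.229
pH = pKa + log(r) ⇒ log(r) = 3.58 − 3.229 = +0.351
r = [F-]/[HF] = 10^(+0.351) = 2.24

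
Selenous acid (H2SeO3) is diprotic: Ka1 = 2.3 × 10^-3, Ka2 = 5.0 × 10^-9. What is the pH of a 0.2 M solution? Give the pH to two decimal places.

pH = 1.69

Ka1 ≫ Ka2, so treat the first dissociation as the only significant source of H+.
Ka1 = x²/(0.2 − x) = 2.3 × 10^-3
Solving the quadratic: x = (−Ka1 + √(Ka1² + 4·Ka1·C₀))/2 = 2.03 × 10^-2 M
pH = −log(2.03 × 10^-2) = 1.69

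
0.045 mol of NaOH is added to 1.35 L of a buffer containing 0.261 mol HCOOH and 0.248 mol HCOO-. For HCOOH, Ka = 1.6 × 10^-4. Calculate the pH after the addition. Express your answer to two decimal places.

After neutralization: n(HCOOH) = 0.216 mol, n(HCOO-) = 0.293 mol.
pKa = −log(1.6 × 10^-4) = 3.796
pH = pKa + log([A⁻]/[HA]) = 3.796 + log(0.293/0.216) = 3.796 +0.132

pH = 3.93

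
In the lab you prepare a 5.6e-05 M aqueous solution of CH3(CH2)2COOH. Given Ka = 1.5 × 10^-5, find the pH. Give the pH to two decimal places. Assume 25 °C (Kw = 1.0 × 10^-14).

pH = 4.65

CH3(CH2)2COOH ⇌ CH3(CH2)2COO- + H+
Let x = [H+] at equilibrium. Ka = x²/(5.6e-05 − x).
Here C₀/Ka ≈ 3.73, so the small-x approximation fails. Use the quadratic:
x = (−Ka + √(Ka² + 4·Ka·C₀))/2 = 2.24 × 10^-5 M
pH = −log(2.24 × 10^-5) = 4.65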